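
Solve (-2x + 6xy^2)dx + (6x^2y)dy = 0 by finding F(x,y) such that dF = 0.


Check exactness: ∂M/∂y = 12xy and ∂N/∂x = 12xy; equal, so the equation is exact.
Integrate M with respect to x (treating y as constant): ∫M dx = -x^2 + 3x^2y^2 + h(y).
Differentiate w.r.t. y and set equal to N: all terms match, so h'(y) = 0 and h is a constant absorbed into C.
General solution: -x^2 + 3x^2y^2 = C.


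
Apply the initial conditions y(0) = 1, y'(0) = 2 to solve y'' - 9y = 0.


Characteristic roots of r² - 9 = 0 are 3, -3.
General solution y = c₁ e^(3x) + c₂ e^(-3x).
Apply y(0) = 1: c₁ + c₂ = 1. Apply y'(0) = 2: 3 c₁ - 3 c₂ = 2.
Solve: c₁ = 5/6, c₂ = 1/6.
Particular solution: y = (5/6)e^(3x) + (1/6)e^(-3x).


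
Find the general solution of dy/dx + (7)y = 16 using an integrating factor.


P(x) = 7, Q(x) = 16; integrating factor μ = e^(7x).
(μ y)' = 16e^(7x) ⇒ μ y = (16/7)e^(7x) + C.
Divide by μ: y = 16/7 + Ce^(-7x).


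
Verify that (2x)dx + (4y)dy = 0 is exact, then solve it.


Check exactness: ∂M/∂y = 0 and ∂N/∂x = 0; equal, so the equation is exact.
Integrate M with respect to x (treating y as constant): ∫M dx = x^2 + h(y).
Differentiate w.r.t. y and set equal to N: the x-dependent terms already match, leaving h'(y) = 4y. Integrate: h(y) = 2y^2.
So F(x,y) = 2y^2 + x^2.
General solution: 2y^2 + x^2 = C.


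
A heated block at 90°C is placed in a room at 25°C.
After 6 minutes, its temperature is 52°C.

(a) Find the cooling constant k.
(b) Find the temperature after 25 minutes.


Newton's law: T(t) = T_a + (T₀ - T_a)e^(-kt).
(a) Use T(6) = 52: (52 - 25)/(90 - 25) = e^(-k·6), so k = -ln(0.415)/6 ≈ 0.1464.
(b) Apply k to t = 25: T(25) = 25 + (65)e^(-3.661) ≈ 26.7°C.


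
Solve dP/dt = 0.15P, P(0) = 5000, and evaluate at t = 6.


The ODE dP/dt = 0.15P has solution P(t) = P(0)e^(0.15t).
Substitute P(0) = 5000 and t = 6: P(6) = 5000 e^(0.90) ≈ 12298.


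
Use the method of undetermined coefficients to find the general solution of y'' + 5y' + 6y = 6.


Characteristic roots of r² + 5r + 6 = 0 are -3, -2.
y_h = C₁e^(-3x) + C₂e^(-2x).
Constant forcing; try y_p = A. Then 6A = 6 ⇒ A = 1.
General solution: y = C₁e^(-3x) + C₂e^(-2x) + 1.


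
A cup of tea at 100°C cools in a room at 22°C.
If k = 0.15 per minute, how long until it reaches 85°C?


From T(t) = T_a + (T₀ - T_a)e^(-kt), set T(t) = 85:
(85 - 22) / (100 - 22) = e^(-0.15t), so t = -ln(0.808)/0.15 ≈ 1.4 minutes.


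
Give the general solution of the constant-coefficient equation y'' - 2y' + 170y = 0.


Characteristic equation: r² - 2r + 170 = 0.
Discriminant is negative; roots r = 1 ± 13i (complex conjugate pair).
General solution uses e^(α x)(C₁ cos(β x) + C₂ sin(β x)): y = e^(x)(C₁cos(13x) + C₂sin(13x)).


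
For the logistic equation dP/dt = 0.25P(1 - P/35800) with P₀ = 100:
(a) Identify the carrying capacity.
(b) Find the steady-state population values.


Logistic ODE dP/dt = 0.25P(1 - P/35800) has equilibria where dP/dt = 0, i.e. P = 0 or P = 35800.
The coefficient (1 - P/K) = 0 when P = K, identifying K = 35800 as the carrying capacity.
(a) K = 35800; (b) equilibria P = 0 and P = 35800.


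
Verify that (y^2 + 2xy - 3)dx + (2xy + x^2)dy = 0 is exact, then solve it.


Check exactness: ∂M/∂y = 2y + 2x and ∂N/∂x = 2y + 2x; equal, so the equation is exact.
Integrate M with respect to x (treating y as constant): ∫M dx = xy^2 + x^2y - 3x + h(y).
Differentiate w.r.t. y and set equal to N: all terms match, so h'(y) = 0 and h is a constant absorbed into C.
General solution: xy^2 + x^2y - 3x = C.


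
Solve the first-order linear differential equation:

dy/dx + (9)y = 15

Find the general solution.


P(x) = 9, Q(x) = 15; integrating factor μ = e^(9x).
(μ y)' = 15e^(9x) ⇒ μ y = (5/3)e^(9x) + C.
Divide by μ: y = 5/3 + Ce^(-9x).


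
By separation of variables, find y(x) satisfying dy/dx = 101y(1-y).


Separate: dy/[y(1-y)] = 101 dx.
Partial fractions: 1/[y(1-y)] = 1/y + 1/(1-y).
Integrate: ln|y/(1-y)| = 101x + C₀.
Solve for y: y = 1/(1 + Ce^(-101x)).


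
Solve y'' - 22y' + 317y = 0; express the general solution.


Characteristic equation: r² - 22r + 317 = 0.
Discriminant is negative; roots r = 11 ± 14i (complex conjugate pair).
General solution uses e^(α x)(C₁ cos(β x) + C₂ sin(β x)): y = e^(11x)(C₁cos(14x) + C₂sin(14x)).


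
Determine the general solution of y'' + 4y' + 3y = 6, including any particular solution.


Characteristic roots of r² + 4r + 3 = 0 are -3, -1.
y_h = C₁e^(-3x) + C₂e^(-x).
Constant forcing; try y_p = A. Then 3A = 6 ⇒ A = 2.
General solution: y = C₁e^(-3x) + C₂e^(-x) + 2.


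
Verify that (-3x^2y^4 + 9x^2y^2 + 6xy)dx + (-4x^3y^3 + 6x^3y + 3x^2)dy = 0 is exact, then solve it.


Check exactness: ∂M/∂y = -12x^2y^3 + 18x^2y + 6x and ∂N/∂x = -12x^2y^3 + 18x^2y + 6x; equal, so the equation is exact.
Integrate M with respect to x (treating y as constant): ∫M dx = -x^3y^4 + 3x^3y^2 + 3x^2y + h(y).
Differentiate w.r.t. y and set equal to N: all terms match, so h'(y) = 0 and h is a constant absorbed into C.
General solution: -x^3y^4 + 3x^3y^2 + 3x^2y = C.


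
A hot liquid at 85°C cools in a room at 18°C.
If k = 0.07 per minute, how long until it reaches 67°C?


From T(t) = T_a + (T₀ - T_a)e^(-kt), set T(t) = 67:
(67 - 18) / (85 - 18) = e^(-0.07t), so t = -ln(0.731)/0.07 ≈ 4.5 minutes.


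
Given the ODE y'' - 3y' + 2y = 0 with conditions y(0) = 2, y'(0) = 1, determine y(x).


Characteristic roots of r² - 3r + 2 = 0 are 1, 2.
General solution y = c₁ e^(x) + c₂ e^(2x).
Apply y(0) = 2: c₁ + c₂ = 2. Apply y'(0) = 1: 1 c₁ + 2 c₂ = 1.
Solve: c₁ = 3, c₂ = -1.
Particular solution: y = 3e^(x) - e^(2x).


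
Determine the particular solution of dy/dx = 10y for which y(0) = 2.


General solution of y' = 10y is y = Ce^(10x).
Apply y(0) = 2: C = 2.
Particular solution: y = 2e^(10x).


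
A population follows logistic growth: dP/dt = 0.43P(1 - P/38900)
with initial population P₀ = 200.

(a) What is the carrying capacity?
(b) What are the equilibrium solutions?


Logistic ODE dP/dt = 0.43P(1 - P/38900) has equilibria where dP/dt = 0, i.e. P = 0 or P = 38900.
The coefficient (1 - P/K) = 0 when P = K, identifying K = 38900 as the carrying capacity.
(a) K = 38900; (b) equilibria P = 0 and P = 38900.


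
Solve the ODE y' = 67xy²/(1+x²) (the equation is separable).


Separate: dy/y² = 67x/(1+x²) dx.
Integrate LHS: ∫ dy/y² = -1/y.
Integrate RHS via u = 1+x²: (67/2)ln(1+x²) + C.
Result: -1/y = (67/2)ln(1+x²) + C.


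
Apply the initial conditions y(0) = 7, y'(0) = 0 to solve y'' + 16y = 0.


Characteristic roots of r² + 16 = 0 are ±4i, so y = C₁cos(4x) + C₂sin(4x).
Apply y(0) = 7: C₁ = 7. Differentiate and apply y'(0) = 0: 4·C₂ = 0, so C₂ = 0.
Particular solution: y = 7cos(4x).


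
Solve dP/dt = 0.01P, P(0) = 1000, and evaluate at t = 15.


The ODE dP/dt = 0.01P has solution P(t) = P(0)e^(0.01t).
Substitute P(0) = 1000 and t = 15: P(15) = 1000 e^(0.15) ≈ 1162.


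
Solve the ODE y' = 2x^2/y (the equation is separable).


Separate variables: y dy = 2x^2 dx.
Integrate both sides: y²/2 = (2/3)x^3 + C₀.
Multiply by 2: y² = (4/3)x^3 + C.


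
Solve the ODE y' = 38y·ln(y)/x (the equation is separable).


Separate: dy/[y ln(y)] = 38 dx/x.
Substitute u = ln(y): du/u = 38 dx/x.
Integrate: ln|ln(y)| = 38ln|x| + C₀, hence ln(y) = C·x^38.


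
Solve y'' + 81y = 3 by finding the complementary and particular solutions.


Homogeneous part: r² + 81 = 0 ⇒ r = ±9i, so y_h = C₁cos(9x) + C₂sin(9x).
Try constant y_p = A; plug in: 81A = 3 ⇒ A = 1/27.
General solution: y = C₁cos(9x) + C₂sin(9x) + 1/27.


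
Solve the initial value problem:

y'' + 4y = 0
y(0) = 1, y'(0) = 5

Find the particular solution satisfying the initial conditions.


Characteristic roots of r² + 4 = 0 are ±2i, so y = C₁cos(2x) + C₂sin(2x).
Apply y(0) = 1: C₁ = 1. Differentiate and apply y'(0) = 5: 2·C₂ = 5, so C₂ = 5/2.
Particular solution: y = cos(2x) + (5/2)sin(2x).


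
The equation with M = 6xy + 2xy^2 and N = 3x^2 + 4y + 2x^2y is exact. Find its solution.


Check exactness: ∂M/∂y = 6x + 4xy and ∂N/∂x = 6x + 4xy; equal, so the equation is exact.
Integrate M with respect to x (treating y as constant): ∫M dx = 3x^2y + x^2y^2 + h(y).
Differentiate w.r.t. y and set equal to N: the x-dependent terms already match, leaving h'(y) = 4y. Integrate: h(y) = 2y^2.
So F(x,y) = 3x^2y + 2y^2 + x^2y^2.
General solution: 3x^2y + 2y^2 + x^2y^2 = C.


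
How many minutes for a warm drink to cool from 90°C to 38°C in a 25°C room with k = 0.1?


From T(t) = T_a + (T₀ - T_a)e^(-kt), set T(t) = 38:
(38 - 25) / (90 - 25) = e^(-0.1t), so t = -ln(0.200)/0.1 ≈ 16.1 minutes.


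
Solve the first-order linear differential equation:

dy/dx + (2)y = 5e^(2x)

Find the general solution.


P(x) = 2 ⇒ μ = e^(2x).
(μ y)' = 5e^(4x) ⇒ μ y = (5/4)e^(4x) + C.
Divide by μ: y = (5/4)e^(2x) + Ce^(-2x).


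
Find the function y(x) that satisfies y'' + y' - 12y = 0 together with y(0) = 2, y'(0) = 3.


Characteristic roots of r² + r - 12 = 0 are -4, 3.
General solution y = c₁ e^(-4x) + c₂ e^(3x).
Apply y(0) = 2: c₁ + c₂ = 2. Apply y'(0) = 3: -4 c₁ + 3 c₂ = 3.
Solve: c₁ = 3/7, c₂ = 11/7.
Particular solution: y = (3/7)e^(-4x) + (11/7)e^(3x).


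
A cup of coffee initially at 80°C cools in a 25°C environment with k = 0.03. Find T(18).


Newton's law: dT/dt = -k(T - T_a) has solution T(t) = T_a + (T₀ - T_a)e^(-kt).
Plug in T_a = 25, T₀ = 80, k = 0.03, t = 18: T(18) = 25 + (55)e^(-0.54) ≈ 57.1°C.


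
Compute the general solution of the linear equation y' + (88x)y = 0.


P(x) = 88x ⇒ μ = e^(44x²).
Q(x) = 0 so μ y is constant: y = Ce^(-44x²).


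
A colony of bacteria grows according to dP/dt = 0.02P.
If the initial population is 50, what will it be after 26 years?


The ODE dP/dt = 0.02P has solution P(t) = P(0)e^(0.02t).
Substitute P(0) = 50 and t = 26: P(26) = 50 e^(0.52) ≈ 84.


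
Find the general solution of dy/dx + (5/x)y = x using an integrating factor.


P(x) = 5/x ⇒ μ = x^5.
(x^5 y)' = x^5·x^1 = x^6.
Integrate: x^5 y = x^7/(7) + C.
Solve for y: y = (1/7)x^2 + C/x^5.


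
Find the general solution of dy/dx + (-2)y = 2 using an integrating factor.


P(x) = -2 ⇒ μ = e^(-2x).
(μ y)' = 2e^(-2x) ⇒ μ y = -e^(-2x) + C.
Divide by μ: y = -1 + Ce^(2x).


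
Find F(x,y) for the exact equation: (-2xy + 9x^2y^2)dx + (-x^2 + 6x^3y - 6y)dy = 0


Check exactness: ∂M/∂y = -2x + 18x^2y and ∂N/∂x = -2x + 18x^2y; equal, so the equation is exact.
Integrate M with respect to x (treating y as constant): ∫M dx = -x^2y + 3x^3y^2 + h(y).
Differentiate w.r.t. y and set equal to N: the x-dependent terms already match, leaving h'(y) = -6y. Integrate: h(y) = -3y^2.
So F(x,y) = -x^2y + 3x^3y^2 - 3y^2.
General solution: -x^2y + 3x^3y^2 - 3y^2 = C.


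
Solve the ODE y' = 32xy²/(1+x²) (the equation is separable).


Separate: dy/y² = 32x/(1+x²) dx.
Integrate LHS: ∫ dy/y² = -1/y.
Integrate RHS via u = 1+x²: 16ln(1+x²) + C.
Result: -1/y = 16ln(1+x²) + C.


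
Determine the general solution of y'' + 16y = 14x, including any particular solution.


Homogeneous: r² + 16 = 0 ⇒ r = ±4i, y_h = C₁cos(4x) + C₂sin(4x).
Polynomial forcing; try y_p = Ax + B. Then y_p'' + 16 y_p = 16(Ax + B) = 14x, so B = 0 and A = 7/8.
General solution: y = C₁cos(4x) + C₂sin(4x) + (7/8)x.


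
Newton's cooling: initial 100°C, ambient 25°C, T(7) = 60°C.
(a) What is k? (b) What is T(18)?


Newton's law: T(t) = T_a + (T₀ - T_a)e^(-kt).
(a) Use T(7) = 60: (60 - 25)/(100 - 25) = e^(-k·7), so k = -ln(0.467)/7 ≈ 0.1089.
(b) Apply k to t = 18: T(18) = 25 + (75)e^(-1.960) ≈ 35.6°C.


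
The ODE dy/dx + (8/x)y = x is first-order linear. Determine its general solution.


P(x) = 8/x ⇒ μ = x^8.
(x^8 y)' = x^8·x^1 = x^9.
Integrate: x^8 y = x^10/(10) + C.
Solve for y: y = (1/10)x^2 + C/x^8.


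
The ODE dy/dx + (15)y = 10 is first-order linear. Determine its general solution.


P(x) = 15, Q(x) = 10; integrating factor μ = e^(15x).
(μ y)' = 10e^(15x) ⇒ μ y = (2/3)e^(15x) + C.
Divide by μ: y = 2/3 + Ce^(-15x).


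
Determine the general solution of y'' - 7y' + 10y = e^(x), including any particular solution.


Characteristic roots of r² - 7r + 10 = 0 are 2, 5.
y_h = C₁e^(2x) + C₂e^(5x).
Forcing exponent 1 is not a characteristic root; try y_p = Ae^(x).
Substitute: A·(1 + (-7)·1 + (10)) = A·4 = 1, so A = 1/4.
General solution: y = C₁e^(2x) + C₂e^(5x) + (1/4)e^(x).


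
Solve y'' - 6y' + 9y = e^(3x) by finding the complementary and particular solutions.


Characteristic polynomial (r - 3)² = 0; repeated root r = 3.
y_h = (C₁ + C₂x)e^(3x). Forcing matches the repeated root (resonance), so try y_p = Ax² e^(3x).
Substitute and solve for A: 2A = 1, so A = 1/2.
General solution: y = (C₁ + C₂x + (1/2)x²)e^(3x).


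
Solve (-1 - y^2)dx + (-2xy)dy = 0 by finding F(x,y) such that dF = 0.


Check exactness: ∂M/∂y = -2y and ∂N/∂x = -2y; equal, so the equation is exact.
Integrate M with respect to x (treating y as constant): ∫M dx = -x - xy^2 + h(y).
Differentiate w.r.t. y and set equal to N: all terms match, so h'(y) = 0 and h is a constant absorbed into C.
General solution: -x - xy^2 = C.


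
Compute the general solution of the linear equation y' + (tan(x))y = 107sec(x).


P(x) = tan(x) ⇒ μ = e^(∫tan(x)dx) = sec(x).
(sec(x) y)' = 107sec²(x) ⇒ sec(x) y = 107tan(x) + C.
Multiply by cos(x): y = 107sin(x) + C·cos(x).


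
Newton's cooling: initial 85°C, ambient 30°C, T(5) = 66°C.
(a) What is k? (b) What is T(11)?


Newton's law: T(t) = T_a + (T₀ - T_a)e^(-kt).
(a) Use T(5) = 66: (66 - 30)/(85 - 30) = e^(-k·5), so k = -ln(0.655)/5 ≈ 0.0848.
(b) Apply k to t = 11: T(11) = 30 + (55)e^(-0.932) ≈ 51.6°C.


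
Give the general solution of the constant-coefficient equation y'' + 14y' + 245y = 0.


Characteristic equation: r² + 14r + 245 = 0.
Discriminant is negative; roots r = -7 ± 14i (complex conjugate pair).
General solution uses e^(α x)(C₁ cos(β x) + C₂ sin(β x)): y = e^(-7x)(C₁cos(14x) + C₂sin(14x)).


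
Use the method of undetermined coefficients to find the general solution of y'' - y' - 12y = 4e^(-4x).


Characteristic roots of r² - r - 12 = 0 are -3, 4.
y_h = C₁e^(-3x) + C₂e^(4x).
Forcing exponent -4 is not a characteristic root; try y_p = Ae^(-4x).
Substitute: A·(16 + (-1)·-4 + (-12)) = A·8 = 4, so A = 1/2.
General solution: y = C₁e^(-3x) + C₂e^(4x) + (1/2)e^(-4x).


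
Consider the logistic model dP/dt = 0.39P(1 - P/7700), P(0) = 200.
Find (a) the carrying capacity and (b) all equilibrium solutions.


Logistic ODE dP/dt = 0.39P(1 - P/7700) has equilibria where dP/dt = 0, i.e. P = 0 or P = 7700.
The coefficient (1 - P/K) = 0 when P = K, identifying K = 7700 as the carrying capacity.
(a) K = 7700; (b) equilibria P = 0 and P = 7700.


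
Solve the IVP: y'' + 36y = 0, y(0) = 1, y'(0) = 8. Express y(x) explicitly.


Characteristic roots of r² + 36 = 0 are ±6i, so y = C₁cos(6x) + C₂sin(6x).
Apply y(0) = 1: C₁ = 1. Differentiate and apply y'(0) = 8: 6·C₂ = 8, so C₂ = 4/3.
Particular solution: y = cos(6x) + (4/3)sin(6x).


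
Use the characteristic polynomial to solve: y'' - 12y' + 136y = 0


Characteristic equation: r² - 12r + 136 = 0.
Discriminant is negative; roots r = 6 ± 10i (complex conjugate pair).
General solution uses e^(α x)(C₁ cos(β x) + C₂ sin(β x)): y = e^(6x)(C₁cos(10x) + C₂sin(10x)).


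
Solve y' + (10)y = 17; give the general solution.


P(x) = 10, Q(x) = 17; integrating factor μ = e^(10x).
(μ y)' = 17e^(10x) ⇒ μ y = (17/10)e^(10x) + C.
Divide by μ: y = 17/10 + Ce^(-10x).


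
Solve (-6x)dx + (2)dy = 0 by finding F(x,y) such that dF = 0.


Check exactness: ∂M/∂y = 0 and ∂N/∂x = 0; equal, so the equation is exact.
Integrate M with respect to x (treating y as constant): ∫M dx = -3x^2 + h(y).
Differentiate w.r.t. y and set equal to N: the x-dependent terms already match, leaving h'(y) = 2. Integrate: h(y) = 2y.
So F(x,y) = 2y - 3x^2.
General solution: 2y - 3x^2 = C.


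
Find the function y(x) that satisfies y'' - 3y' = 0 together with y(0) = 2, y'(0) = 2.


Characteristic roots of r² - 3r = 0 are 3, 0.
General solution y = c₁ e^(3x) + c₂.
Apply y(0) = 2: c₁ + c₂ = 2. Apply y'(0) = 2: 3 c₁ + 0 c₂ = 2.
Solve: c₁ = 2/3, c₂ = 4/3.
Particular solution: y = (2/3)e^(3x) + 4/3.


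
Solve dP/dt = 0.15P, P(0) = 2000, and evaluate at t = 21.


The ODE dP/dt = 0.15P has solution P(t) = P(0)e^(0.15t).
Substitute P(0) = 2000 and t = 21: P(21) = 2000 e^(3.15) ≈ 46672.


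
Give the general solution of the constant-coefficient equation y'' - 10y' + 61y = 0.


Characteristic equation: r² - 10r + 61 = 0.
Discriminant is negative; roots r = 5 ± 6i (complex conjugate pair).
General solution uses e^(α x)(C₁ cos(β x) + C₂ sin(β x)): y = e^(5x)(C₁cos(6x) + C₂sin(6x)).


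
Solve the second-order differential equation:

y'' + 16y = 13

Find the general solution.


Homogeneous part: r² + 16 = 0 ⇒ r = ±4i, so y_h = C₁cos(4x) + C₂sin(4x).
Try constant y_p = A; plug in: 16A = 13 ⇒ A = 13/16.
General solution: y = C₁cos(4x) + C₂sin(4x) + 13/16.


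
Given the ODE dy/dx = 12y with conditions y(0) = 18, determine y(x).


General solution of y' = 12y is y = Ce^(12x).
Apply y(0) = 18: C = 18.
Particular solution: y = 18e^(12x).


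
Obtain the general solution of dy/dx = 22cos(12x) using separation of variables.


g(y) = 1, so integrate directly: y = ∫ 22cos(12x) dx = (11/6)sin(12x) + C.


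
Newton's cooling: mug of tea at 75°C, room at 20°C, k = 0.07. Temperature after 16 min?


Newton's law: dT/dt = -k(T - T_a) has solution T(t) = T_a + (T₀ - T_a)e^(-kt).
Plug in T_a = 20, T₀ = 75, k = 0.07, t = 16: T(16) = 20 + (55)e^(-1.12) ≈ 37.9°C.


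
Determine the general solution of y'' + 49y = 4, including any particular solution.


Homogeneous part: r² + 49 = 0 ⇒ r = ±7i, so y_h = C₁cos(7x) + C₂sin(7x).
Try constant y_p = A; plug in: 49A = 4 ⇒ A = 4/49.
General solution: y = C₁cos(7x) + C₂sin(7x) + 4/49.


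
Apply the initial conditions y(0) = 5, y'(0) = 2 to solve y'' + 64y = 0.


Characteristic roots of r² + 64 = 0 are ±8i, so y = C₁cos(8x) + C₂sin(8x).
Apply y(0) = 5: C₁ = 5. Differentiate and apply y'(0) = 2: 8·C₂ = 2, so C₂ = 1/4.
Particular solution: y = 5cos(8x) + (1/4)sin(8x).


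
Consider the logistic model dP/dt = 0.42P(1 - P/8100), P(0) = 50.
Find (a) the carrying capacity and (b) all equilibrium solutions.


Logistic ODE dP/dt = 0.42P(1 - P/8100) has equilibria where dP/dt = 0, i.e. P = 0 or P = 8100.
The coefficient (1 - P/K) = 0 when P = K, identifying K = 8100 as the carrying capacity.
(a) K = 8100; (b) equilibria P = 0 and P = 8100.


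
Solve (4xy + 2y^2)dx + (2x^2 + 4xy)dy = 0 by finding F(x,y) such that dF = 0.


Check exactness: ∂M/∂y = 4x + 4y and ∂N/∂x = 4x + 4y; equal, so the equation is exact.
Integrate M with respect to x (treating y as constant): ∫M dx = 2x^2y + 2xy^2 + h(y).
Differentiate w.r.t. y and set equal to N: all terms match, so h'(y) = 0 and h is a constant absorbed into C.
General solution: 2x^2y + 2xy^2 = C.


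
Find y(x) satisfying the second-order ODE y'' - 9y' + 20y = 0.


Characteristic equation: r² - 9r + 20 = 0.
Factor: (r - 5)(r - 4) = 0 ⇒ r = 5, 4 (distinct real).
General solution: y = C₁e^(5x) + C₂e^(4x).


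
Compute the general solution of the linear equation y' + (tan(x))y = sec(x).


P(x) = tan(x) ⇒ μ = e^(∫tan(x)dx) = sec(x).
(sec(x) y)' = sec²(x) ⇒ sec(x) y = tan(x) + C.
Multiply by cos(x): y = sin(x) + C·cos(x).


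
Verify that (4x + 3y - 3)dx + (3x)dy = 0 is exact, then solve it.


Check exactness: ∂M/∂y = 3 and ∂N/∂x = 3; equal, so the equation is exact.
Integrate M with respect to x (treating y as constant): ∫M dx = 2x^2 + 3xy - 3x + h(y).
Differentiate w.r.t. y and set equal to N: all terms match, so h'(y) = 0 and h is a constant absorbed into C.
General solution: 2x^2 + 3xy - 3x = C.


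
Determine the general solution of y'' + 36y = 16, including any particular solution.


Homogeneous part: r² + 36 = 0 ⇒ r = ±6i, so y_h = C₁cos(6x) + C₂sin(6x).
Try constant y_p = A; plug in: 36A = 16 ⇒ A = 4/9.
General solution: y = C₁cos(6x) + C₂sin(6x) + 4/9.


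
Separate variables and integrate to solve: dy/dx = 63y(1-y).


Separate: dy/[y(1-y)] = 63 dx.
Partial fractions: 1/[y(1-y)] = 1/y + 1/(1-y).
Integrate: ln|y/(1-y)| = 63x + C₀.
Solve for y: y = 1/(1 + Ce^(-63x)).


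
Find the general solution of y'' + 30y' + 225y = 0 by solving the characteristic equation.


Characteristic equation: r² + 30r + 225 = 0, i.e. (r + 15)² = 0.
Repeated root r = -15; include an x factor for the second linearly independent solution.
General solution: y = (C₁ + C₂x)e^(-15x).


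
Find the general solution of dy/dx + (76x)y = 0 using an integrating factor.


P(x) = 76x ⇒ μ = e^(38x²).
Q(x) = 0 so μ y is constant: y = Ce^(-38x²).


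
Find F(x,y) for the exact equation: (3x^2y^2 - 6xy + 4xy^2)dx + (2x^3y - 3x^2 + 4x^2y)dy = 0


Check exactness: ∂M/∂y = 6x^2y - 6x + 8xy and ∂N/∂x = 6x^2y - 6x + 8xy; equal, so the equation is exact.
Integrate M with respect to x (treating y as constant): ∫M dx = x^3y^2 - 3x^2y + 2x^2y^2 + h(y).
Differentiate w.r.t. y and set equal to N: all terms match, so h'(y) = 0 and h is a constant absorbed into C.
General solution: x^3y^2 - 3x^2y + 2x^2y^2 = C.


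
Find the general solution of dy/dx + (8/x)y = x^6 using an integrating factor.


P(x) = 8/x ⇒ μ = x^8.
(x^8 y)' = x^14 ⇒ x^8 y = x^15/(15) + C.
Solve for y: y = (1/15)x^7 + C/x^8.


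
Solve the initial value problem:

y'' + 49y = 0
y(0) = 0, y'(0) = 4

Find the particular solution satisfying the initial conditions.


Characteristic roots of r² + 49 = 0 are ±7i, so y = C₁cos(7x) + C₂sin(7x).
Apply y(0) = 0: C₁ = 0. Differentiate and apply y'(0) = 4: 7·C₂ = 4, so C₂ = 4/7.
Particular solution: y = (4/7)sin(7x).


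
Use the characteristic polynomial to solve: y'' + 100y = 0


Characteristic equation: r² + 100 = 0.
Discriminant is negative; roots r = 0 ± 10i (complex conjugate pair).
General solution uses e^(α x)(C₁ cos(β x) + C₂ sin(β x)): y = C₁cos(10x) + C₂sin(10x).


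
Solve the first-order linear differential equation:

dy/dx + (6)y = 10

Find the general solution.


P(x) = 6, Q(x) = 10; integrating factor μ = e^(6x).
(μ y)' = 10e^(6x) ⇒ μ y = (5/3)e^(6x) + C.
Divide by μ: y = 5/3 + Ce^(-6x).


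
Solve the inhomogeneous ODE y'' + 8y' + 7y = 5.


Characteristic roots of r² + 8r + 7 = 0 are -1, -7.
y_h = C₁e^(-x) + C₂e^(-7x).
Constant forcing; try y_p = A. Then 7A = 5 ⇒ A = 5/7.
General solution: y = C₁e^(-x) + C₂e^(-7x) + 5/7.


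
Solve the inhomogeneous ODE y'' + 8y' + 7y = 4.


Characteristic roots of r² + 8r + 7 = 0 are -7, -1.
y_h = C₁e^(-7x) + C₂e^(-x).
Constant forcing; try y_p = A. Then 7A = 4 ⇒ A = 4/7.
General solution: y = C₁e^(-7x) + C₂e^(-x) + 4/7.


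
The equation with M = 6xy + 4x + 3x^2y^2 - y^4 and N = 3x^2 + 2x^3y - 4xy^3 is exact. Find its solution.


Check exactness: ∂M/∂y = 6x + 6x^2y - 4y^3 and ∂N/∂x = 6x + 6x^2y - 4y^3; equal, so the equation is exact.
Integrate M with respect to x (treating y as constant): ∫M dx = 3x^2y + 2x^2 + x^3y^2 - xy^4 + h(y).
Differentiate w.r.t. y and set equal to N: all terms match, so h'(y) = 0 and h is a constant absorbed into C.
General solution: 3x^2y + 2x^2 + x^3y^2 - xy^4 = C.


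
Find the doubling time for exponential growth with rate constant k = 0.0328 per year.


Exponential growth: P(t) = P₀ e^(0.0328t). Set P(t)/P₀ = 2: e^(0.0328t) = 2.
Solve: t = ln(2)/0.0328 ≈ 21.13 years.


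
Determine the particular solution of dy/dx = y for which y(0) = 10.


General solution of y' = y is y = Ce^(x).
Apply y(0) = 10: C = 10.
Particular solution: y = 10e^(x).


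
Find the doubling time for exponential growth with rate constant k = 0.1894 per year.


Exponential growth: P(t) = P₀ e^(0.1894t). Set P(t)/P₀ = 2: e^(0.1894t) = 2.
Solve: t = ln(2)/0.1894 ≈ 3.66 years.


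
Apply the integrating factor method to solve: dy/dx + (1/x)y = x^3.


P(x) = 1/x ⇒ μ = x^1.
(x^1 y)' = x^1·x^3 = x^4.
Integrate: x^1 y = x^5/(5) + C.
Solve for y: y = (1/5)x^4 + C/x^1.


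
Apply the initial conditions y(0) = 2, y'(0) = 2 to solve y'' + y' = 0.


Characteristic roots of r² + r = 0 are 0, -1.
General solution y = c₁ + c₂ e^(-x).
Apply y(0) = 2: c₁ + c₂ = 2. Apply y'(0) = 2: 0 c₁ - 1 c₂ = 2.
Solve: c₁ = 4, c₂ = -2.
Particular solution: y = 4 - 2e^(-x).


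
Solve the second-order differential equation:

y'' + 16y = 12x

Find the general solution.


Homogeneous: r² + 16 = 0 ⇒ r = ±4i, y_h = C₁cos(4x) + C₂sin(4x).
Polynomial forcing; try y_p = Ax + B. Then y_p'' + 16 y_p = 16(Ax + B) = 12x, so B = 0 and A = 3/4.
General solution: y = C₁cos(4x) + C₂sin(4x) + (3/4)x.


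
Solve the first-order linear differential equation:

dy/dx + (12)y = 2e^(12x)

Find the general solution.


P(x) = 12 ⇒ μ = e^(12x).
(μ y)' = 2e^(24x) ⇒ μ y = (2/24)e^(24x) + C.
Divide by μ: y = (1/12)e^(12x) + Ce^(-12x).


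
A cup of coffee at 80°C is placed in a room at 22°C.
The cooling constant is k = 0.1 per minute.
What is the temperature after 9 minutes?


Newton's law: dT/dt = -k(T - T_a) has solution T(t) = T_a + (T₀ - T_a)e^(-kt).
Plug in T_a = 22, T₀ = 80, k = 0.1, t = 9: T(9) = 22 + (58)e^(-0.90) ≈ 45.6°C.


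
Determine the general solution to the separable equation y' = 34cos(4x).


g(y) = 1, so integrate directly: y = ∫ 34cos(4x) dx = (17/2)sin(4x) + C.


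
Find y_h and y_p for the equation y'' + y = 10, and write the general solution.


Homogeneous part: r² + 1 = 0 ⇒ r = ±1i, so y_h = C₁cos(x) + C₂sin(x).
Try constant y_p = A; plug in: 1A = 10 ⇒ A = 10.
General solution: y = C₁cos(x) + C₂sin(x) + 10.


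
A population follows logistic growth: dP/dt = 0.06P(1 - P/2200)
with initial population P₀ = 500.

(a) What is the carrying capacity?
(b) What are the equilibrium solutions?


Logistic ODE dP/dt = 0.06P(1 - P/2200) has equilibria where dP/dt = 0, i.e. P = 0 or P = 2200.
The coefficient (1 - P/K) = 0 when P = K, identifying K = 2200 as the carrying capacity.
(a) K = 2200; (b) equilibria P = 0 and P = 2200.


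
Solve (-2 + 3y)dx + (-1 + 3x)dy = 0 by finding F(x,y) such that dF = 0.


Check exactness: ∂M/∂y = 3 and ∂N/∂x = 3; equal, so the equation is exact.
Integrate M with respect to x (treating y as constant): ∫M dx = -2x + 3xy + h(y).
Differentiate w.r.t. y and set equal to N: the x-dependent terms already match, leaving h'(y) = -1. Integrate: h(y) = -y.
So F(x,y) = -y - 2x + 3xy.
General solution: -y - 2x + 3xy = C.


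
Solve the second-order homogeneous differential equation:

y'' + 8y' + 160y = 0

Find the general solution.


Characteristic equation: r² + 8r + 160 = 0.
Discriminant is negative; roots r = -4 ± 12i (complex conjugate pair).
General solution uses e^(α x)(C₁ cos(β x) + C₂ sin(β x)): y = e^(-4x)(C₁cos(12x) + C₂sin(12x)).


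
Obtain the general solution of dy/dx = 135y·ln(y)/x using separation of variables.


Separate: dy/[y ln(y)] = 135 dx/x.
Substitute u = ln(y): du/u = 135 dx/x.
Integrate: ln|ln(y)| = 135ln|x| + C₀, hence ln(y) = C·x^135.


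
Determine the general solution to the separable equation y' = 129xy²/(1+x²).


Separate: dy/y² = 129x/(1+x²) dx.
Integrate LHS: ∫ dy/y² = -1/y.
Integrate RHS via u = 1+x²: (129/2)ln(1+x²) + C.
Result: -1/y = (129/2)ln(1+x²) + C.


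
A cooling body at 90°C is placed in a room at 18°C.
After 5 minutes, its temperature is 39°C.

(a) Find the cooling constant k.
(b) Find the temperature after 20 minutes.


Newton's law: T(t) = T_a + (T₀ - T_a)e^(-kt).
(a) Use T(5) = 39: (39 - 18)/(90 - 18) = e^(-k·5), so k = -ln(0.292)/5 ≈ 0.2464.
(b) Apply k to t = 20: T(20) = 18 + (72)e^(-4.929) ≈ 18.5°C.


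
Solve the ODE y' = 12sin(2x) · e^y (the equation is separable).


Separate: e^(-y) dy = 12sin(2x) dx.
Integrate: -e^(-y) = -6cos(2x) + C₀.
Rearrange: e^(-y) = 6cos(2x) + C.


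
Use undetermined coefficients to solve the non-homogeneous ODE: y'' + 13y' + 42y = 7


Characteristic roots of r² + 13r + 42 = 0 are -7, -6.
y_h = C₁e^(-7x) + C₂e^(-6x).
Constant forcing; try y_p = A. Then 42A = 7 ⇒ A = 1/6.
General solution: y = C₁e^(-7x) + C₂e^(-6x) + 1/6.


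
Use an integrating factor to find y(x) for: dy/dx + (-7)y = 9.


P(x) = -7 ⇒ μ = e^(-7x).
(μ y)' = 9e^(-7x) ⇒ μ y = -(9/7)e^(-7x) + C.
Divide by μ: y = -9/7 + Ce^(7x).


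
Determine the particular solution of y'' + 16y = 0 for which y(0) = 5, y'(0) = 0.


Characteristic roots of r² + 16 = 0 are ±4i, so y = C₁cos(4x) + C₂sin(4x).
Apply y(0) = 5: C₁ = 5. Differentiate and apply y'(0) = 0: 4·C₂ = 0, so C₂ = 0.
Particular solution: y = 5cos(4x).


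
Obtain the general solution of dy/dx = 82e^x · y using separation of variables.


Separate variables: dy/y = 82e^x dx.
Integrate: ln|y| = 82e^x + C₀.
Exponentiate: y = Ce^(82e^x).


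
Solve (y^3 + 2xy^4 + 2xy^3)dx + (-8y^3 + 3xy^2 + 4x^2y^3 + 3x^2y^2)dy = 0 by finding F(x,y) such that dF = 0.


Check exactness: ∂M/∂y = 3y^2 + 8xy^3 + 6xy^2 and ∂N/∂x = 3y^2 + 8xy^3 + 6xy^2; equal, so the equation is exact.
Integrate M with respect to x (treating y as constant): ∫M dx = xy^3 + x^2y^4 + x^2y^3 + h(y).
Differentiate w.r.t. y and set equal to N: the x-dependent terms already match, leaving h'(y) = -8y^3. Integrate: h(y) = -2y^4.
So F(x,y) = -2y^4 + xy^3 + x^2y^4 + x^2y^3.
General solution: -2y^4 + xy^3 + x^2y^4 + x^2y^3 = C.


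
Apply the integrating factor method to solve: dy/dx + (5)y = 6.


P(x) = 5, Q(x) = 6; integrating factor μ = e^(5x).
(μ y)' = 6e^(5x) ⇒ μ y = (6/5)e^(5x) + C.
Divide by μ: y = 6/5 + Ce^(-5x).


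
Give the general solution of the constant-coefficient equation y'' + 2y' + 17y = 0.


Characteristic equation: r² + 2r + 17 = 0.
Discriminant is negative; roots r = -1 ± 4i (complex conjugate pair).
General solution uses e^(α x)(C₁ cos(β x) + C₂ sin(β x)): y = e^(-x)(C₁cos(4x) + C₂sin(4x)).


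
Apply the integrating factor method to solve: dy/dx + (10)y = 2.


P(x) = 10, Q(x) = 2; integrating factor μ = e^(10x).
(μ y)' = 2e^(10x) ⇒ μ y = (1/5)e^(10x) + C.
Divide by μ: y = 1/5 + Ce^(-10x).


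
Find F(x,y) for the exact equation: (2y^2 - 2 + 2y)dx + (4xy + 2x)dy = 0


Check exactness: ∂M/∂y = 4y + 2 and ∂N/∂x = 4y + 2; equal, so the equation is exact.
Integrate M with respect to x (treating y as constant): ∫M dx = 2xy^2 - 2x + 2xy + h(y).
Differentiate w.r.t. y and set equal to N: all terms match, so h'(y) = 0 and h is a constant absorbed into C.
General solution: 2xy^2 - 2x + 2xy = C.


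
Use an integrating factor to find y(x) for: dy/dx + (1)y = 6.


P(x) = 1, Q(x) = 6; integrating factor μ = e^(x).
(μ y)' = 6e^(x) ⇒ μ y = 6e^(x) + C.
Divide by μ: y = 6 + Ce^(-x).


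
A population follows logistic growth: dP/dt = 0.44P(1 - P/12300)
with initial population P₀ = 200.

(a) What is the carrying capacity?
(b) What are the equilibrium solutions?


Logistic ODE dP/dt = 0.44P(1 - P/12300) has equilibria where dP/dt = 0, i.e. P = 0 or P = 12300.
The coefficient (1 - P/K) = 0 when P = K, identifying K = 12300 as the carrying capacity.
(a) K = 12300; (b) equilibria P = 0 and P = 12300.


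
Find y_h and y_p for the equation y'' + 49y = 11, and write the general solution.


Homogeneous part: r² + 49 = 0 ⇒ r = ±7i, so y_h = C₁cos(7x) + C₂sin(7x).
Try constant y_p = A; plug in: 49A = 11 ⇒ A = 11/49.
General solution: y = C₁cos(7x) + C₂sin(7x) + 11/49.


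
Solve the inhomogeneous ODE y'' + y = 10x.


Homogeneous: r² + 1 = 0 ⇒ r = ±1i, y_h = C₁cos(x) + C₂sin(x).
Polynomial forcing; try y_p = Ax + B. Then y_p'' + 1 y_p = 1(Ax + B) = 10x, so B = 0 and A = 10.
General solution: y = C₁cos(x) + C₂sin(x) + 10x.


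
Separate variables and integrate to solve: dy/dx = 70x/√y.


Separate: √y dy = 70x dx.
Integrate: (2/3)y^(3/2) = 35x² + C.


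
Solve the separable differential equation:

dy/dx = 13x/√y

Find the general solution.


Separate: √y dy = 13x dx.
Integrate: (2/3)y^(3/2) = (13/2)x² + C.


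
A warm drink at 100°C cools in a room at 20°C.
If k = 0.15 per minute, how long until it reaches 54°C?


From T(t) = T_a + (T₀ - T_a)e^(-kt), set T(t) = 54:
(54 - 20) / (100 - 20) = e^(-0.15t), so t = -ln(0.425)/0.15 ≈ 5.7 minutes.


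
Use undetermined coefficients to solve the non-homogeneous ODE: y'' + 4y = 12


Homogeneous part: r² + 4 = 0 ⇒ r = ±2i, so y_h = C₁cos(2x) + C₂sin(2x).
Try constant y_p = A; plug in: 4A = 12 ⇒ A = 3.
General solution: y = C₁cos(2x) + C₂sin(2x) + 3.


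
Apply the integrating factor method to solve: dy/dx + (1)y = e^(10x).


P(x) = 1 ⇒ μ = e^(x).
(μ y)' = e^(11x) ⇒ μ y = e^(11x)/11 + C.
Divide by μ: y = (1/11)e^(10x) + Ce^(-x).


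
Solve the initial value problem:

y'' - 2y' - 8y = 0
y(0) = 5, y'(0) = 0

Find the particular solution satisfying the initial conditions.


Characteristic roots of r² - 2r - 8 = 0 are -2, 4.
General solution y = c₁ e^(-2x) + c₂ e^(4x).
Apply y(0) = 5: c₁ + c₂ = 5. Apply y'(0) = 0: -2 c₁ + 4 c₂ = 0.
Solve: c₁ = 10/3, c₂ = 5/3.
Particular solution: y = (10/3)e^(-2x) + (5/3)e^(4x).


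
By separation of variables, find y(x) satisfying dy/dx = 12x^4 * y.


Separate variables: dy/y = 12x^4 dx.
Integrate: ln|y| = (12/5)x^5 + C₀.
Exponentiate: y = Ce^((12/5)x^5).


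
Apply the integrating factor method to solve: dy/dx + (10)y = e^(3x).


P(x) = 10 ⇒ μ = e^(10x).
(μ y)' = e^(13x) ⇒ μ y = e^(13x)/13 + C.
Divide by μ: y = (1/13)e^(3x) + Ce^(-10x).


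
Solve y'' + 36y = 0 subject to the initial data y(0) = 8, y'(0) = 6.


Characteristic roots of r² + 36 = 0 are ±6i, so y = C₁cos(6x) + C₂sin(6x).
Apply y(0) = 8: C₁ = 8. Differentiate and apply y'(0) = 6: 6·C₂ = 6, so C₂ = 1.
Particular solution: y = 8cos(6x) + sin(6x).


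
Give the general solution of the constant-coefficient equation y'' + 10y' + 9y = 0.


Characteristic equation: r² + 10r + 9 = 0.
Factor: (r + 9)(r + 1) = 0 ⇒ r = -9, -1 (distinct real).
General solution: y = C₁e^(-9x) + C₂e^(-x).


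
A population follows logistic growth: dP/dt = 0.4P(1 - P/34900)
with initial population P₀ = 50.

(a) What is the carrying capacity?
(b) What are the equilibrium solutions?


Logistic ODE dP/dt = 0.4P(1 - P/34900) has equilibria where dP/dt = 0, i.e. P = 0 or P = 34900.
The coefficient (1 - P/K) = 0 when P = K, identifying K = 34900 as the carrying capacity.
(a) K = 34900; (b) equilibria P = 0 and P = 34900.


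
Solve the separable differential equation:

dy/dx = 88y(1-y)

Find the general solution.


Separate: dy/[y(1-y)] = 88 dx.
Partial fractions: 1/[y(1-y)] = 1/y + 1/(1-y).
Integrate: ln|y/(1-y)| = 88x + C₀.
Solve for y: y = 1/(1 + Ce^(-88x)).


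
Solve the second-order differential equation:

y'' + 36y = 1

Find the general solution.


Homogeneous part: r² + 36 = 0 ⇒ r = ±6i, so y_h = C₁cos(6x) + C₂sin(6x).
Try constant y_p = A; plug in: 36A = 1 ⇒ A = 1/36.
General solution: y = C₁cos(6x) + C₂sin(6x) + 1/36.


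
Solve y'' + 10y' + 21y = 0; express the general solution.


Characteristic equation: r² + 10r + 21 = 0.
Factor: (r + 3)(r + 7) = 0 ⇒ r = -3, -7 (distinct real).
General solution: y = C₁e^(-3x) + C₂e^(-7x).


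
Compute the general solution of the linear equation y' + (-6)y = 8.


P(x) = -6 ⇒ μ = e^(-6x).
(μ y)' = 8e^(-6x) ⇒ μ y = -(4/3)e^(-6x) + C.
Divide by μ: y = -4/3 + Ce^(6x).


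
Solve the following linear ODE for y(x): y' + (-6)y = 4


P(x) = -6 ⇒ μ = e^(-6x).
(μ y)' = 4e^(-6x) ⇒ μ y = -(2/3)e^(-6x) + C.
Divide by μ: y = -2/3 + Ce^(6x).


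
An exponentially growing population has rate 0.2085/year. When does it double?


Exponential growth: P(t) = P₀ e^(0.2085t). Set P(t)/P₀ = 2: e^(0.2085t) = 2.
Solve: t = ln(2)/0.2085 ≈ 3.32 years.


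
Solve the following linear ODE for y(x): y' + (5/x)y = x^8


P(x) = 5/x ⇒ μ = x^5.
(x^5 y)' = x^13 ⇒ x^5 y = x^14/(14) + C.
Solve for y: y = (1/14)x^9 + C/x^5.


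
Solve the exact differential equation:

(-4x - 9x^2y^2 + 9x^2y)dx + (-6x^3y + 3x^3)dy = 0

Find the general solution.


Check exactness: ∂M/∂y = -18x^2y + 9x^2 and ∂N/∂x = -18x^2y + 9x^2; equal, so the equation is exact.
Integrate M with respect to x (treating y as constant): ∫M dx = -2x^2 - 3x^3y^2 + 3x^3y + h(y).
Differentiate w.r.t. y and set equal to N: all terms match, so h'(y) = 0 and h is a constant absorbed into C.
General solution: -2x^2 - 3x^3y^2 + 3x^3y = C.


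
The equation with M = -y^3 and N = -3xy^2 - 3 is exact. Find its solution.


Check exactness: ∂M/∂y = -3y^2 and ∂N/∂x = -3y^2; equal, so the equation is exact.
Integrate M with respect to x (treating y as constant): ∫M dx = -xy^3 + h(y).
Differentiate w.r.t. y and set equal to N: the x-dependent terms already match, leaving h'(y) = -3. Integrate: h(y) = -3y.
So F(x,y) = -xy^3 - 3y.
General solution: -xy^3 - 3y = C.


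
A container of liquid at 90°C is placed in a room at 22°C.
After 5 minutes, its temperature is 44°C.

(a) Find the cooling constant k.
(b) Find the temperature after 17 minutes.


Newton's law: T(t) = T_a + (T₀ - T_a)e^(-kt).
(a) Use T(5) = 44: (44 - 22)/(90 - 22) = e^(-k·5), so k = -ln(0.324)/5 ≈ 0.2257.
(b) Apply k to t = 17: T(17) = 22 + (68)e^(-3.837) ≈ 23.5°C.


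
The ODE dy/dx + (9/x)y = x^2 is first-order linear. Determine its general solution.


P(x) = 9/x ⇒ μ = x^9.
(x^9 y)' = x^11 ⇒ x^9 y = x^12/(12) + C.
Solve for y: y = (1/12)x^3 + C/x^9.


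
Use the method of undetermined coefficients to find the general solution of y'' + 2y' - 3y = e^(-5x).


Characteristic roots of r² + 2r - 3 = 0 are 1, -3.
y_h = C₁e^(x) + C₂e^(-3x).
Forcing exponent -5 is not a characteristic root; try y_p = Ae^(-5x).
Substitute: A·(25 + (2)·-5 + (-3)) = A·12 = 1, so A = 1/12.
General solution: y = C₁e^(x) + C₂e^(-3x) + (1/12)e^(-5x).


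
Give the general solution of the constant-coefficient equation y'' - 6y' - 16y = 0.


Characteristic equation: r² - 6r - 16 = 0.
Factor: (r + 2)(r - 8) = 0 ⇒ r = -2, 8 (distinct real).
General solution: y = C₁e^(-2x) + C₂e^(8x).


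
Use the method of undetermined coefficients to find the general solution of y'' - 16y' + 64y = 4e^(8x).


Characteristic polynomial (r - 8)² = 0; repeated root r = 8.
y_h = (C₁ + C₂x)e^(8x). Forcing matches the repeated root (resonance), so try y_p = Ax² e^(8x).
Substitute and solve for A: 2A = 4, so A = 2.
General solution: y = (C₁ + C₂x + 2x²)e^(8x).


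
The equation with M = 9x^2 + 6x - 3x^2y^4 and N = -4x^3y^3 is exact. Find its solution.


Check exactness: ∂M/∂y = -12x^2y^3 and ∂N/∂x = -12x^2y^3; equal, so the equation is exact.
Integrate M with respect to x (treating y as constant): ∫M dx = 3x^3 + 3x^2 - x^3y^4 + h(y).
Differentiate w.r.t. y and set equal to N: all terms match, so h'(y) = 0 and h is a constant absorbed into C.
General solution: 3x^3 + 3x^2 - x^3y^4 = C.


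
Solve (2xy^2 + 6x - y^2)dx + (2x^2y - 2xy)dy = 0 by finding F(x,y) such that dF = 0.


Check exactness: ∂M/∂y = 4xy - 2y and ∂N/∂x = 4xy - 2y; equal, so the equation is exact.
Integrate M with respect to x (treating y as constant): ∫M dx = x^2y^2 + 3x^2 - xy^2 + h(y).
Differentiate w.r.t. y and set equal to N: all terms match, so h'(y) = 0 and h is a constant absorbed into C.
General solution: x^2y^2 + 3x^2 - xy^2 = C.
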